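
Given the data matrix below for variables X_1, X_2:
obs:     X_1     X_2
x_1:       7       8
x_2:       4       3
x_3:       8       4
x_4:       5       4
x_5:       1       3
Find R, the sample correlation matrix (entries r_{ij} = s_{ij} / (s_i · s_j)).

Step 1 — column means:
  mean(X_1) = (7 + 4 + 8 + 5 + 1) / 5 = 25/5 = 5
  mean(X_2) = (8 + 3 + 4 + 4 + 3) / 5 = 22/5 = 4.4

Step 2 — sample variances and covariances s[i,j] = (1/(n-1)) · Σ_k (x_{k,i} - mean_i) · (x_{k,j} - mean_j), with n-1 = 4:
  s[X_1,X_1] = ((2)·(2) + (-1)·(-1) + (3)·(3) + (0)·(0) + (-4)·(-4)) / 4 = 30/4 = 7.5
  s[X_1,X_2] = ((2)·(3.6) + (-1)·(-1.4) + (3)·(-0.4) + (0)·(-0.4) + (-4)·(-1.4)) / 4 = 13/4 = 3.25
  s[X_2,X_2] = ((3.6)·(3.6) + (-1.4)·(-1.4) + (-0.4)·(-0.4) + (-0.4)·(-0.4) + (-1.4)·(-1.4)) / 4 = 17.2/4 = 4.3
  Sample standard deviations s_i = √(s[i,i]):
  s(X_1) = √(7.5) = 2.7386
  s(X_2) = √(4.3) = 2.0736

Step 3 — r_{ij} = s_{ij} / (s_i · s_j):
  r[X_1,X_1] = 1 (diagonal).
  r[X_1,X_2] = 3.25 / (2.7386 · 2.0736) = 3.25 / 5.6789 = 0.5723
  r[X_2,X_2] = 1 (diagonal).

R is symmetric with unit diagonal. Assembling:

R = [[1, 0.5723],
 [0.5723, 1]]


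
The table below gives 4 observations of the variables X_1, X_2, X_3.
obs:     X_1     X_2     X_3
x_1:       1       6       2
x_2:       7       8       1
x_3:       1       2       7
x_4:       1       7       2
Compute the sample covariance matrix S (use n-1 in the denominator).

Step 1 — column means:
  mean(X_1) = (1 + 7 + 1 + 1) / 4 = 10/4 = 2.5
  mean(X_2) = (6 + 8 + 2 + 7) / 4 = 23/4 = 5.75
  mean(X_3) = (2 + 1 + 7 + 2) / 4 = 12/4 = 3

Step 2 — sample covariance S[i,j] = (1/(n-1)) · Σ_k (x_{k,i} - mean_i) · (x_{k,j} - mean_j), with n-1 = 3.
  S[X_1,X_1] = ((-1.5)·(-1.5) + (4.5)·(4.5) + (-1.5)·(-1.5) + (-1.5)·(-1.5)) / 3 = 27/3 = 9
  S[X_1,X_2] = ((-1.5)·(0.25) + (4.5)·(2.25) + (-1.5)·(-3.75) + (-1.5)·(1.25)) / 3 = 13.5/3 = 4.5
  S[X_1,X_3] = ((-1.5)·(-1) + (4.5)·(-2) + (-1.5)·(4) + (-1.5)·(-1)) / 3 = -12/3 = -4
  S[X_2,X_2] = ((0.25)·(0.25) + (2.25)·(2.25) + (-3.75)·(-3.75) + (1.25)·(1.25)) / 3 = 20.75/3 = 6.9167
  S[X_2,X_3] = ((0.25)·(-1) + (2.25)·(-2) + (-3.75)·(4) + (1.25)·(-1)) / 3 = -21/3 = -7
  S[X_3,X_3] = ((-1)·(-1) + (-2)·(-2) + (4)·(4) + (-1)·(-1)) / 3 = 22/3 = 7.3333

S is symmetric (S[j,i] = S[i,j]). Assembling:

S = [[9, 4.5, -4],
 [4.5, 6.9167, -7],
 [-4, -7, 7.3333]]


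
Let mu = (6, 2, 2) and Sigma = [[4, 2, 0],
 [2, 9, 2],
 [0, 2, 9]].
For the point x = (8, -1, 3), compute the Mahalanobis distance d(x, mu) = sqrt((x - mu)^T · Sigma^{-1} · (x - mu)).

Step 1 — centre the observation: (x - mu) = (2, -3, 1).

Step 2 — invert Sigma (cofactor / det for 3×3, or solve directly):
  Sigma^{-1} = [[0.2831, -0.0662, 0.0147],
 [-0.0662, 0.1324, -0.0294],
 [0.0147, -0.0294, 0.1176]].

Step 3 — form the quadratic (x - mu)^T · Sigma^{-1} · (x - mu):
  Sigma^{-1} · (x - mu) = (0.7794, -0.5588, 0.2353).
  (x - mu)^T · [Sigma^{-1} · (x - mu)] = (2)·(0.7794) + (-3)·(-0.5588) + (1)·(0.2353) = 3.4706.

Step 4 — take square root: d = √(3.4706) ≈ 1.863.

d(x, mu) = √(3.4706) ≈ 1.863


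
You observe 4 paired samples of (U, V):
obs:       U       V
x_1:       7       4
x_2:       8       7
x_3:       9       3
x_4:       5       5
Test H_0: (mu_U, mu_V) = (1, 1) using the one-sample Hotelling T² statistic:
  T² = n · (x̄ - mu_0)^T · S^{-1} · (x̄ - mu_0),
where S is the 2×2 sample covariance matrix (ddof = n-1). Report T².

Step 1 — sample mean vector:
  mean(U) = (7 + 8 + 9 + 5) / 4 = 29/4 = 7.25
  mean(V) = (4 + 7 + 3 + 5) / 4 = 19/4 = 4.75
  x̄ = (7.25, 4.75),  deviation x̄ - mu_0 = (7.25, 4.75) - (1, 1) = (6.25, 3.75).

Step 2 — sample covariance matrix, S[i,j] = (1/(n-1)) · Σ_k (x_{k,i} - mean_i) · (x_{k,j} - mean_j), divisor n-1 = 3:
  S[U,U] = ((-0.25)·(-0.25) + (0.75)·(0.75) + (1.75)·(1.75) + (-2.25)·(-2.25)) / 3 = 8.75/3 = 2.9167
  S[U,V] = ((-0.25)·(-0.75) + (0.75)·(2.25) + (1.75)·(-1.75) + (-2.25)·(0.25)) / 3 = -1.75/3 = -0.5833
  S[V,V] = ((-0.75)·(-0.75) + (2.25)·(2.25) + (-1.75)·(-1.75) + (0.25)·(0.25)) / 3 = 8.75/3 = 2.9167
  S = [[2.9167, -0.5833],
 [-0.5833, 2.9167]].

Step 3 — invert S. det(S) = 2.9167·2.9167 - (-0.5833)² = 8.1667.
  S^{-1} = (1/det) · [[d, -b], [-b, a]] = [[0.3571, 0.0714],
 [0.0714, 0.3571]].

Step 4 — quadratic form (x̄ - mu_0)^T · S^{-1} · (x̄ - mu_0):
  S^{-1} · (x̄ - mu_0) = (2.5, 1.7857),
  (x̄ - mu_0)^T · [...] = (6.25)·(2.5) + (3.75)·(1.7857) = 22.3214.

Step 5 — scale by n: T² = 4 · 22.3214 = 89.2857.

T² ≈ 89.2857


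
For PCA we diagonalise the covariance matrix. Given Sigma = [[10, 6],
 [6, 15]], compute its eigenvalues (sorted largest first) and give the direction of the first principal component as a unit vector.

Step 1 — characteristic polynomial of 2×2 Sigma:
  det(Sigma - λI) = λ² - trace · λ + det = 0.
  trace = 10 + 15 = 25, det = 10·15 - (6)² = 114.
Step 2 — discriminant:
  Δ = trace² - 4·det = 625 - 456 = 169.
Step 3 — eigenvalues:
  λ = (trace ± √Δ)/2 = (25 ± 13)/2,
  λ_1 = 19,  λ_2 = 6.

Step 4 — unit eigenvector for λ_1: solve (Sigma - λ_1 I)v = 0. First row:
  (10 - 19)·v_x + (6)·v_y = 0, i.e. (-9)·v_x + (6)·v_y = 0,
  so v ∝ (b, λ_1 - a) = (6, 9) = u.
  ||u|| = √((6)² + (9)²) = √(117) ≈ 10.8167,
  v_1 = u/||u|| ≈ (0.5547, 0.8321) (||v_1|| = 1).

λ_1 = 19,  λ_2 = 6;  v_1 ≈ (0.5547, 0.8321)


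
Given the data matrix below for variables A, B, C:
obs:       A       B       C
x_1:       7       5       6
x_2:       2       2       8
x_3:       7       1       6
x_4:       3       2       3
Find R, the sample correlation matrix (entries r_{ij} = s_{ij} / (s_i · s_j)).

Step 1 — column means:
  mean(A) = (7 + 2 + 7 + 3) / 4 = 19/4 = 4.75
  mean(B) = (5 + 2 + 1 + 2) / 4 = 10/4 = 2.5
  mean(C) = (6 + 8 + 6 + 3) / 4 = 23/4 = 5.75

Step 2 — sample variances and covariances s[i,j] = (1/(n-1)) · Σ_k (x_{k,i} - mean_i) · (x_{k,j} - mean_j), with n-1 = 3:
  s[A,A] = ((2.25)·(2.25) + (-2.75)·(-2.75) + (2.25)·(2.25) + (-1.75)·(-1.75)) / 3 = 20.75/3 = 6.9167
  s[A,B] = ((2.25)·(2.5) + (-2.75)·(-0.5) + (2.25)·(-1.5) + (-1.75)·(-0.5)) / 3 = 4.5/3 = 1.5
  s[A,C] = ((2.25)·(0.25) + (-2.75)·(2.25) + (2.25)·(0.25) + (-1.75)·(-2.75)) / 3 = -0.25/3 = -0.0833
  s[B,B] = ((2.5)·(2.5) + (-0.5)·(-0.5) + (-1.5)·(-1.5) + (-0.5)·(-0.5)) / 3 = 9/3 = 3
  s[B,C] = ((2.5)·(0.25) + (-0.5)·(2.25) + (-1.5)·(0.25) + (-0.5)·(-2.75)) / 3 = 0.5/3 = 0.1667
  s[C,C] = ((0.25)·(0.25) + (2.25)·(2.25) + (0.25)·(0.25) + (-2.75)·(-2.75)) / 3 = 12.75/3 = 4.25
  Sample standard deviations s_i = √(s[i,i]):
  s(A) = √(6.9167) = 2.63
  s(B) = √(3) = 1.7321
  s(C) = √(4.25) = 2.0616

Step 3 — r_{ij} = s_{ij} / (s_i · s_j):
  r[A,A] = 1 (diagonal).
  r[A,B] = 1.5 / (2.63 · 1.7321) = 1.5 / 4.5552 = 0.3293
  r[A,C] = -0.0833 / (2.63 · 2.0616) = -0.0833 / 5.4218 = -0.0154
  r[B,B] = 1 (diagonal).
  r[B,C] = 0.1667 / (1.7321 · 2.0616) = 0.1667 / 3.5707 = 0.0467
  r[C,C] = 1 (diagonal).

R is symmetric with unit diagonal. Assembling:

R = [[1, 0.3293, -0.0154],
 [0.3293, 1, 0.0467],
 [-0.0154, 0.0467, 1]]


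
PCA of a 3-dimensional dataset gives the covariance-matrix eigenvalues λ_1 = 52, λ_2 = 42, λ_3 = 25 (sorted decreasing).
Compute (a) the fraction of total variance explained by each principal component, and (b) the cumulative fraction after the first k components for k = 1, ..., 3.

Step 1 — total variance = trace(Sigma) = Σ λ_i = 52 + 42 + 25 = 119.

Step 2 — fraction explained by component i = λ_i / Σ λ:
  PC1: 52/119 = 0.437
  PC2: 42/119 = 0.3529
  PC3: 25/119 = 0.2101

Step 3 — cumulative fraction after k components = (λ_1 + ... + λ_k) / Σ λ:
  k = 1: 52/119 = 0.437
  k = 2: (52 + 42)/119 = 94/119 = 0.7899
  k = 3: (52 + 42 + 25)/119 = 119/119 = 1

Summary (fraction, with percent):

explained: PC1 0.437 (43.7%), PC2 0.3529 (35.29%), PC3 0.2101 (21.01%);  cumulative: 0.437, 0.7899, 1


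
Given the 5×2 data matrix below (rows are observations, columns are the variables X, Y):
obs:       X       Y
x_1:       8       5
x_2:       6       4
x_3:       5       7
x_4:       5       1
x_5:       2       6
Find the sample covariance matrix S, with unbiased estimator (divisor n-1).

Step 1 — column means:
  mean(X) = (8 + 6 + 5 + 5 + 2) / 5 = 26/5 = 5.2
  mean(Y) = (5 + 4 + 7 + 1 + 6) / 5 = 23/5 = 4.6

Step 2 — sample covariance S[i,j] = (1/(n-1)) · Σ_k (x_{k,i} - mean_i) · (x_{k,j} - mean_j), with n-1 = 4.
  S[X,X] = ((2.8)·(2.8) + (0.8)·(0.8) + (-0.2)·(-0.2) + (-0.2)·(-0.2) + (-3.2)·(-3.2)) / 4 = 18.8/4 = 4.7
  S[X,Y] = ((2.8)·(0.4) + (0.8)·(-0.6) + (-0.2)·(2.4) + (-0.2)·(-3.6) + (-3.2)·(1.4)) / 4 = -3.6/4 = -0.9
  S[Y,Y] = ((0.4)·(0.4) + (-0.6)·(-0.6) + (2.4)·(2.4) + (-3.6)·(-3.6) + (1.4)·(1.4)) / 4 = 21.2/4 = 5.3

S is symmetric (S[j,i] = S[i,j]). Assembling:

S = [[4.7, -0.9],
 [-0.9, 5.3]]


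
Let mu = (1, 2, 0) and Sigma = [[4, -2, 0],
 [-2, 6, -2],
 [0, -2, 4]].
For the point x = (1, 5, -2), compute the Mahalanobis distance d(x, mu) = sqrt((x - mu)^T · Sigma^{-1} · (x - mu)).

Step 1 — centre the observation: (x - mu) = (0, 3, -2).

Step 2 — invert Sigma (cofactor / det for 3×3, or solve directly):
  Sigma^{-1} = [[0.3125, 0.125, 0.0625],
 [0.125, 0.25, 0.125],
 [0.0625, 0.125, 0.3125]].

Step 3 — form the quadratic (x - mu)^T · Sigma^{-1} · (x - mu):
  Sigma^{-1} · (x - mu) = (0.25, 0.5, -0.25).
  (x - mu)^T · [Sigma^{-1} · (x - mu)] = (0)·(0.25) + (3)·(0.5) + (-2)·(-0.25) = 2.

Step 4 — take square root: d = √(2) ≈ 1.4142.

d(x, mu) = √(2) ≈ 1.4142


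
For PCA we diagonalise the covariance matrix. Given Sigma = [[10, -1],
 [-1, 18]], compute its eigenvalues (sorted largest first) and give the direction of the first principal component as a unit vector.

Step 1 — characteristic polynomial of 2×2 Sigma:
  det(Sigma - λI) = λ² - trace · λ + det = 0.
  trace = 10 + 18 = 28, det = 10·18 - (-1)² = 179.
Step 2 — discriminant:
  Δ = trace² - 4·det = 784 - 716 = 68.
Step 3 — eigenvalues:
  λ = (trace ± √Δ)/2 = (28 ± 8.2462)/2,
  λ_1 = 18.1231,  λ_2 = 9.8769.

Step 4 — unit eigenvector for λ_1: solve (Sigma - λ_1 I)v = 0. First row:
  (10 - 18.1231)·v_x + (-1)·v_y = 0, i.e. (-8.1231)·v_x + (-1)·v_y = 0,
  so v ∝ (b, λ_1 - a) = (-1, 8.1231); multiply by -1 so the first entry is positive: u = (1, -8.1231).
  ||u|| = √((1)² + (-8.1231)²) = √(66.9848) ≈ 8.1844,
  v_1 = u/||u|| ≈ (0.1222, -0.9925) (||v_1|| = 1).

λ_1 = 18.1231,  λ_2 = 9.8769;  v_1 ≈ (0.1222, -0.9925)


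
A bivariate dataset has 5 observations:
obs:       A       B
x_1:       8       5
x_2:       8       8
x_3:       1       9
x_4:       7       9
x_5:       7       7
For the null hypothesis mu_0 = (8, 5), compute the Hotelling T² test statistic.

Step 1 — sample mean vector:
  mean(A) = (8 + 8 + 1 + 7 + 7) / 5 = 31/5 = 6.2
  mean(B) = (5 + 8 + 9 + 9 + 7) / 5 = 38/5 = 7.6
  x̄ = (6.2, 7.6),  deviation x̄ - mu_0 = (6.2, 7.6) - (8, 5) = (-1.8, 2.6).

Step 2 — sample covariance matrix, S[i,j] = (1/(n-1)) · Σ_k (x_{k,i} - mean_i) · (x_{k,j} - mean_j), divisor n-1 = 4:
  S[A,A] = ((1.8)·(1.8) + (1.8)·(1.8) + (-5.2)·(-5.2) + (0.8)·(0.8) + (0.8)·(0.8)) / 4 = 34.8/4 = 8.7
  S[A,B] = ((1.8)·(-2.6) + (1.8)·(0.4) + (-5.2)·(1.4) + (0.8)·(1.4) + (0.8)·(-0.6)) / 4 = -10.6/4 = -2.65
  S[B,B] = ((-2.6)·(-2.6) + (0.4)·(0.4) + (1.4)·(1.4) + (1.4)·(1.4) + (-0.6)·(-0.6)) / 4 = 11.2/4 = 2.8
  S = [[8.7, -2.65],
 [-2.65, 2.8]].

Step 3 — invert S. det(S) = 8.7·2.8 - (-2.65)² = 17.3375.
  S^{-1} = (1/det) · [[d, -b], [-b, a]] = [[0.1615, 0.1528],
 [0.1528, 0.5018]].

Step 4 — quadratic form (x̄ - mu_0)^T · S^{-1} · (x̄ - mu_0):
  S^{-1} · (x̄ - mu_0) = (0.1067, 1.0296),
  (x̄ - mu_0)^T · [...] = (-1.8)·(0.1067) + (2.6)·(1.0296) = 2.4848.

Step 5 — scale by n: T² = 5 · 2.4848 = 12.4239.

T² ≈ 12.4239


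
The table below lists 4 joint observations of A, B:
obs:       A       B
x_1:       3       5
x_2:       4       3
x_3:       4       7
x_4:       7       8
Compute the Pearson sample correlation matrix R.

Step 1 — column means:
  mean(A) = (3 + 4 + 4 + 7) / 4 = 18/4 = 4.5
  mean(B) = (5 + 3 + 7 + 8) / 4 = 23/4 = 5.75

Step 2 — sample variances and covariances s[i,j] = (1/(n-1)) · Σ_k (x_{k,i} - mean_i) · (x_{k,j} - mean_j), with n-1 = 3:
  s[A,A] = ((-1.5)·(-1.5) + (-0.5)·(-0.5) + (-0.5)·(-0.5) + (2.5)·(2.5)) / 3 = 9/3 = 3
  s[A,B] = ((-1.5)·(-0.75) + (-0.5)·(-2.75) + (-0.5)·(1.25) + (2.5)·(2.25)) / 3 = 7.5/3 = 2.5
  s[B,B] = ((-0.75)·(-0.75) + (-2.75)·(-2.75) + (1.25)·(1.25) + (2.25)·(2.25)) / 3 = 14.75/3 = 4.9167
  Sample standard deviations s_i = √(s[i,i]):
  s(A) = √(3) = 1.7321
  s(B) = √(4.9167) = 2.2174

Step 3 — r_{ij} = s_{ij} / (s_i · s_j):
  r[A,A] = 1 (diagonal).
  r[A,B] = 2.5 / (1.7321 · 2.2174) = 2.5 / 3.8406 = 0.6509
  r[B,B] = 1 (diagonal).

R is symmetric with unit diagonal. Assembling:

R = [[1, 0.6509],
 [0.6509, 1]]


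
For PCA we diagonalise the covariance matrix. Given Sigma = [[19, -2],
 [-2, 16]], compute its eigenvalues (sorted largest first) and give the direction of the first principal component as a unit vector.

Step 1 — characteristic polynomial of 2×2 Sigma:
  det(Sigma - λI) = λ² - trace · λ + det = 0.
  trace = 19 + 16 = 35, det = 19·16 - (-2)² = 300.
Step 2 — discriminant:
  Δ = trace² - 4·det = 1225 - 1200 = 25.
Step 3 — eigenvalues:
  λ = (trace ± √Δ)/2 = (35 ± 5)/2,
  λ_1 = 20,  λ_2 = 15.

Step 4 — unit eigenvector for λ_1: solve (Sigma - λ_1 I)v = 0. First row:
  (19 - 20)·v_x + (-2)·v_y = 0, i.e. (-1)·v_x + (-2)·v_y = 0,
  so v ∝ (b, λ_1 - a) = (-2, 1); multiply by -1 so the first entry is positive: u = (2, -1).
  ||u|| = √((2)² + (-1)²) = √(5) ≈ 2.2361,
  v_1 = u/||u|| ≈ (0.8944, -0.4472) (||v_1|| = 1).

λ_1 = 20,  λ_2 = 15;  v_1 ≈ (0.8944, -0.4472)


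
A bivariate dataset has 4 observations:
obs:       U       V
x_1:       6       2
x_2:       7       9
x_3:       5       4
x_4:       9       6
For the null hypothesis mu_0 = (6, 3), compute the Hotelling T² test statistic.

Step 1 — sample mean vector:
  mean(U) = (6 + 7 + 5 + 9) / 4 = 27/4 = 6.75
  mean(V) = (2 + 9 + 4 + 6) / 4 = 21/4 = 5.25
  x̄ = (6.75, 5.25),  deviation x̄ - mu_0 = (6.75, 5.25) - (6, 3) = (0.75, 2.25).

Step 2 — sample covariance matrix, S[i,j] = (1/(n-1)) · Σ_k (x_{k,i} - mean_i) · (x_{k,j} - mean_j), divisor n-1 = 3:
  S[U,U] = ((-0.75)·(-0.75) + (0.25)·(0.25) + (-1.75)·(-1.75) + (2.25)·(2.25)) / 3 = 8.75/3 = 2.9167
  S[U,V] = ((-0.75)·(-3.25) + (0.25)·(3.75) + (-1.75)·(-1.25) + (2.25)·(0.75)) / 3 = 7.25/3 = 2.4167
  S[V,V] = ((-3.25)·(-3.25) + (3.75)·(3.75) + (-1.25)·(-1.25) + (0.75)·(0.75)) / 3 = 26.75/3 = 8.9167
  S = [[2.9167, 2.4167],
 [2.4167, 8.9167]].

Step 3 — invert S. det(S) = 2.9167·8.9167 - (2.4167)² = 20.1667.
  S^{-1} = (1/det) · [[d, -b], [-b, a]] = [[0.4421, -0.1198],
 [-0.1198, 0.1446]].

Step 4 — quadratic form (x̄ - mu_0)^T · S^{-1} · (x̄ - mu_0):
  S^{-1} · (x̄ - mu_0) = (0.062, 0.2355),
  (x̄ - mu_0)^T · [...] = (0.75)·(0.062) + (2.25)·(0.2355) = 0.5764.

Step 5 — scale by n: T² = 4 · 0.5764 = 2.3058.

T² ≈ 2.3058


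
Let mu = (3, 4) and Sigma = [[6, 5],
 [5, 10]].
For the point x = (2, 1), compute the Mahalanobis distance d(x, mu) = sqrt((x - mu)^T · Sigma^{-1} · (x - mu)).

Step 1 — centre the observation: (x - mu) = (-1, -3).

Step 2 — invert Sigma. det(Sigma) = 6·10 - (5)² = 35.
  Sigma^{-1} = (1/det) · [[d, -b], [-b, a]] = [[0.2857, -0.1429],
 [-0.1429, 0.1714]].

Step 3 — form the quadratic (x - mu)^T · Sigma^{-1} · (x - mu):
  Sigma^{-1} · (x - mu) = (0.1429, -0.3714).
  (x - mu)^T · [Sigma^{-1} · (x - mu)] = (-1)·(0.1429) + (-3)·(-0.3714) = 0.9714.

Step 4 — take square root: d = √(0.9714) ≈ 0.9856.

d(x, mu) = √(0.9714) ≈ 0.9856


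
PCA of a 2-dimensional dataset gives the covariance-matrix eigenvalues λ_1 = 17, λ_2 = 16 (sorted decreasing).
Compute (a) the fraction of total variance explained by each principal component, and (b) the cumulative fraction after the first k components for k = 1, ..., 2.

Step 1 — total variance = trace(Sigma) = Σ λ_i = 17 + 16 = 33.

Step 2 — fraction explained by component i = λ_i / Σ λ:
  PC1: 17/33 = 0.5152
  PC2: 16/33 = 0.4848

Step 3 — cumulative fraction after k components = (λ_1 + ... + λ_k) / Σ λ:
  k = 1: 17/33 = 0.5152
  k = 2: (17 + 16)/33 = 33/33 = 1

Summary (fraction, with percent):

explained: PC1 0.5152 (51.52%), PC2 0.4848 (48.48%);  cumulative: 0.5152, 1


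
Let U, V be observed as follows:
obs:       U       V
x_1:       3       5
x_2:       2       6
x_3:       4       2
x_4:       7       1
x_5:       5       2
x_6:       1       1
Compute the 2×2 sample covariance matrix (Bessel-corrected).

Step 1 — column means:
  mean(U) = (3 + 2 + 4 + 7 + 5 + 1) / 6 = 22/6 = 3.6667
  mean(V) = (5 + 6 + 2 + 1 + 2 + 1) / 6 = 17/6 = 2.8333

Step 2 — sample covariance S[i,j] = (1/(n-1)) · Σ_k (x_{k,i} - mean_i) · (x_{k,j} - mean_j), with n-1 = 5.
  S[U,U] = ((-0.6667)·(-0.6667) + (-1.6667)·(-1.6667) + (0.3333)·(0.3333) + (3.3333)·(3.3333) + (1.3333)·(1.3333) + (-2.6667)·(-2.6667)) / 5 = 23.3333/5 = 4.6667
  S[U,V] = ((-0.6667)·(2.1667) + (-1.6667)·(3.1667) + (0.3333)·(-0.8333) + (3.3333)·(-1.8333) + (1.3333)·(-0.8333) + (-2.6667)·(-1.8333)) / 5 = -9.3333/5 = -1.8667
  S[V,V] = ((2.1667)·(2.1667) + (3.1667)·(3.1667) + (-0.8333)·(-0.8333) + (-1.8333)·(-1.8333) + (-0.8333)·(-0.8333) + (-1.8333)·(-1.8333)) / 5 = 22.8333/5 = 4.5667

S is symmetric (S[j,i] = S[i,j]). Assembling:

S = [[4.6667, -1.8667],
 [-1.8667, 4.5667]]


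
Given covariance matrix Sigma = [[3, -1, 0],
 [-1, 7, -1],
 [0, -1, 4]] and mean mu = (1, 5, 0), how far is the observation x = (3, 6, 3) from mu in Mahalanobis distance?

Step 1 — centre the observation: (x - mu) = (2, 1, 3).

Step 2 — invert Sigma (cofactor / det for 3×3, or solve directly):
  Sigma^{-1} = [[0.3506, 0.0519, 0.013],
 [0.0519, 0.1558, 0.039],
 [0.013, 0.039, 0.2597]].

Step 3 — form the quadratic (x - mu)^T · Sigma^{-1} · (x - mu):
  Sigma^{-1} · (x - mu) = (0.7922, 0.3766, 0.8442).
  (x - mu)^T · [Sigma^{-1} · (x - mu)] = (2)·(0.7922) + (1)·(0.3766) + (3)·(0.8442) = 4.4935.

Step 4 — take square root: d = √(4.4935) ≈ 2.1198.

d(x, mu) = √(4.4935) ≈ 2.1198


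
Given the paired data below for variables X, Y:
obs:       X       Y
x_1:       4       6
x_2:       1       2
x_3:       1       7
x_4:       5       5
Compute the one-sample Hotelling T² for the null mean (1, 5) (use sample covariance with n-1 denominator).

Step 1 — sample mean vector:
  mean(X) = (4 + 1 + 1 + 5) / 4 = 11/4 = 2.75
  mean(Y) = (6 + 2 + 7 + 5) / 4 = 20/4 = 5
  x̄ = (2.75, 5),  deviation x̄ - mu_0 = (2.75, 5) - (1, 5) = (1.75, 0).

Step 2 — sample covariance matrix, S[i,j] = (1/(n-1)) · Σ_k (x_{k,i} - mean_i) · (x_{k,j} - mean_j), divisor n-1 = 3:
  S[X,X] = ((1.25)·(1.25) + (-1.75)·(-1.75) + (-1.75)·(-1.75) + (2.25)·(2.25)) / 3 = 12.75/3 = 4.25
  S[X,Y] = ((1.25)·(1) + (-1.75)·(-3) + (-1.75)·(2) + (2.25)·(0)) / 3 = 3/3 = 1
  S[Y,Y] = ((1)·(1) + (-3)·(-3) + (2)·(2) + (0)·(0)) / 3 = 14/3 = 4.6667
  S = [[4.25, 1],
 [1, 4.6667]].

Step 3 — invert S. det(S) = 4.25·4.6667 - (1)² = 18.8333.
  S^{-1} = (1/det) · [[d, -b], [-b, a]] = [[0.2478, -0.0531],
 [-0.0531, 0.2257]].

Step 4 — quadratic form (x̄ - mu_0)^T · S^{-1} · (x̄ - mu_0):
  S^{-1} · (x̄ - mu_0) = (0.4336, -0.0929),
  (x̄ - mu_0)^T · [...] = (1.75)·(0.4336) + (0)·(-0.0929) = 0.7588.

Step 5 — scale by n: T² = 4 · 0.7588 = 3.0354.

T² ≈ 3.0354


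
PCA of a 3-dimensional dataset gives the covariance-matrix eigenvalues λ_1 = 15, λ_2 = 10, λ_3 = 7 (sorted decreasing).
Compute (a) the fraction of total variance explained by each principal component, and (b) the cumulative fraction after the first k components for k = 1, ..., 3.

Step 1 — total variance = trace(Sigma) = Σ λ_i = 15 + 10 + 7 = 32.

Step 2 — fraction explained by component i = λ_i / Σ λ:
  PC1: 15/32 = 0.4688
  PC2: 10/32 = 0.3125
  PC3: 7/32 = 0.2188

Step 3 — cumulative fraction after k components = (λ_1 + ... + λ_k) / Σ λ:
  k = 1: 15/32 = 0.4688
  k = 2: (15 + 10)/32 = 25/32 = 0.7812
  k = 3: (15 + 10 + 7)/32 = 32/32 = 1

Summary (fraction, with percent):

explained: PC1 0.4688 (46.88%), PC2 0.3125 (31.25%), PC3 0.2188 (21.88%);  cumulative: 0.4688, 0.7812, 1


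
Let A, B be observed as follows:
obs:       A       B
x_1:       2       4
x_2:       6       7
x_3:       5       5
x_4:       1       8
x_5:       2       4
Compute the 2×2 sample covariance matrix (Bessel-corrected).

Step 1 — column means:
  mean(A) = (2 + 6 + 5 + 1 + 2) / 5 = 16/5 = 3.2
  mean(B) = (4 + 7 + 5 + 8 + 4) / 5 = 28/5 = 5.6

Step 2 — sample covariance S[i,j] = (1/(n-1)) · Σ_k (x_{k,i} - mean_i) · (x_{k,j} - mean_j), with n-1 = 4.
  S[A,A] = ((-1.2)·(-1.2) + (2.8)·(2.8) + (1.8)·(1.8) + (-2.2)·(-2.2) + (-1.2)·(-1.2)) / 4 = 18.8/4 = 4.7
  S[A,B] = ((-1.2)·(-1.6) + (2.8)·(1.4) + (1.8)·(-0.6) + (-2.2)·(2.4) + (-1.2)·(-1.6)) / 4 = 1.4/4 = 0.35
  S[B,B] = ((-1.6)·(-1.6) + (1.4)·(1.4) + (-0.6)·(-0.6) + (2.4)·(2.4) + (-1.6)·(-1.6)) / 4 = 13.2/4 = 3.3

S is symmetric (S[j,i] = S[i,j]). Assembling:

S = [[4.7, 0.35],
 [0.35, 3.3]]


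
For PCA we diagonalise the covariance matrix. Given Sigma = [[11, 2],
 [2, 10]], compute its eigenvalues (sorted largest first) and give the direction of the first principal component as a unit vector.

Step 1 — characteristic polynomial of 2×2 Sigma:
  det(Sigma - λI) = λ² - trace · λ + det = 0.
  trace = 11 + 10 = 21, det = 11·10 - (2)² = 106.
Step 2 — discriminant:
  Δ = trace² - 4·det = 441 - 424 = 17.
Step 3 — eigenvalues:
  λ = (trace ± √Δ)/2 = (21 ± 4.1231)/2,
  λ_1 = 12.5616,  λ_2 = 8.4384.

Step 4 — unit eigenvector for λ_1: solve (Sigma - λ_1 I)v = 0. First row:
  (11 - 12.5616)·v_x + (2)·v_y = 0, i.e. (-1.5616)·v_x + (2)·v_y = 0,
  so v ∝ (b, λ_1 - a) = (2, 1.5616) = u.
  ||u|| = √((2)² + (1.5616)²) = √(6.4384) ≈ 2.5374,
  v_1 = u/||u|| ≈ (0.7882, 0.6154) (||v_1|| = 1).

λ_1 = 12.5616,  λ_2 = 8.4384;  v_1 ≈ (0.7882, 0.6154)


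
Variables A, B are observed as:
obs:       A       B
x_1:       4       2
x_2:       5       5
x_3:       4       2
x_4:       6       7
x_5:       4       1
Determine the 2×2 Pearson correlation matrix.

Step 1 — column means:
  mean(A) = (4 + 5 + 4 + 6 + 4) / 5 = 23/5 = 4.6
  mean(B) = (2 + 5 + 2 + 7 + 1) / 5 = 17/5 = 3.4

Step 2 — sample variances and covariances s[i,j] = (1/(n-1)) · Σ_k (x_{k,i} - mean_i) · (x_{k,j} - mean_j), with n-1 = 4:
  s[A,A] = ((-0.6)·(-0.6) + (0.4)·(0.4) + (-0.6)·(-0.6) + (1.4)·(1.4) + (-0.6)·(-0.6)) / 4 = 3.2/4 = 0.8
  s[A,B] = ((-0.6)·(-1.4) + (0.4)·(1.6) + (-0.6)·(-1.4) + (1.4)·(3.6) + (-0.6)·(-2.4)) / 4 = 8.8/4 = 2.2
  s[B,B] = ((-1.4)·(-1.4) + (1.6)·(1.6) + (-1.4)·(-1.4) + (3.6)·(3.6) + (-2.4)·(-2.4)) / 4 = 25.2/4 = 6.3
  Sample standard deviations s_i = √(s[i,i]):
  s(A) = √(0.8) = 0.8944
  s(B) = √(6.3) = 2.51

Step 3 — r_{ij} = s_{ij} / (s_i · s_j):
  r[A,A] = 1 (diagonal).
  r[A,B] = 2.2 / (0.8944 · 2.51) = 2.2 / 2.245 = 0.98
  r[B,B] = 1 (diagonal).

R is symmetric with unit diagonal. Assembling:

R = [[1, 0.98],
 [0.98, 1]]


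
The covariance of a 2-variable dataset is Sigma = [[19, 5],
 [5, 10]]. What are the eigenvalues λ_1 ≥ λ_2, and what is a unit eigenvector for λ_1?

Step 1 — characteristic polynomial of 2×2 Sigma:
  det(Sigma - λI) = λ² - trace · λ + det = 0.
  trace = 19 + 10 = 29, det = 19·10 - (5)² = 165.
Step 2 — discriminant:
  Δ = trace² - 4·det = 841 - 660 = 181.
Step 3 — eigenvalues:
  λ = (trace ± √Δ)/2 = (29 ± 13.4536)/2,
  λ_1 = 21.2268,  λ_2 = 7.7732.

Step 4 — unit eigenvector for λ_1: solve (Sigma - λ_1 I)v = 0. First row:
  (19 - 21.2268)·v_x + (5)·v_y = 0, i.e. (-2.2268)·v_x + (5)·v_y = 0,
  so v ∝ (b, λ_1 - a) = (5, 2.2268) = u.
  ||u|| = √((5)² + (2.2268)²) = √(29.9587) ≈ 5.4735,
  v_1 = u/||u|| ≈ (0.9135, 0.4068) (||v_1|| = 1).

λ_1 = 21.2268,  λ_2 = 7.7732;  v_1 ≈ (0.9135, 0.4068)


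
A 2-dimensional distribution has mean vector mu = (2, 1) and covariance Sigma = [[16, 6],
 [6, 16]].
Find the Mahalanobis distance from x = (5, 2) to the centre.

Step 1 — centre the observation: (x - mu) = (3, 1).

Step 2 — invert Sigma. det(Sigma) = 16·16 - (6)² = 220.
  Sigma^{-1} = (1/det) · [[d, -b], [-b, a]] = [[0.0727, -0.0273],
 [-0.0273, 0.0727]].

Step 3 — form the quadratic (x - mu)^T · Sigma^{-1} · (x - mu):
  Sigma^{-1} · (x - mu) = (0.1909, -0.0091).
  (x - mu)^T · [Sigma^{-1} · (x - mu)] = (3)·(0.1909) + (1)·(-0.0091) = 0.5636.

Step 4 — take square root: d = √(0.5636) ≈ 0.7508.

d(x, mu) = √(0.5636) ≈ 0.7508


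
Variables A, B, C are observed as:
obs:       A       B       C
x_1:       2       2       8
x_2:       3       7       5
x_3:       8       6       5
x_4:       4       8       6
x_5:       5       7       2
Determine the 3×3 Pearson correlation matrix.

Step 1 — column means:
  mean(A) = (2 + 3 + 8 + 4 + 5) / 5 = 22/5 = 4.4
  mean(B) = (2 + 7 + 6 + 8 + 7) / 5 = 30/5 = 6
  mean(C) = (8 + 5 + 5 + 6 + 2) / 5 = 26/5 = 5.2

Step 2 — sample variances and covariances s[i,j] = (1/(n-1)) · Σ_k (x_{k,i} - mean_i) · (x_{k,j} - mean_j), with n-1 = 4:
  s[A,A] = ((-2.4)·(-2.4) + (-1.4)·(-1.4) + (3.6)·(3.6) + (-0.4)·(-0.4) + (0.6)·(0.6)) / 4 = 21.2/4 = 5.3
  s[A,B] = ((-2.4)·(-4) + (-1.4)·(1) + (3.6)·(0) + (-0.4)·(2) + (0.6)·(1)) / 4 = 8/4 = 2
  s[A,C] = ((-2.4)·(2.8) + (-1.4)·(-0.2) + (3.6)·(-0.2) + (-0.4)·(0.8) + (0.6)·(-3.2)) / 4 = -9.4/4 = -2.35
  s[B,B] = ((-4)·(-4) + (1)·(1) + (0)·(0) + (2)·(2) + (1)·(1)) / 4 = 22/4 = 5.5
  s[B,C] = ((-4)·(2.8) + (1)·(-0.2) + (0)·(-0.2) + (2)·(0.8) + (1)·(-3.2)) / 4 = -13/4 = -3.25
  s[C,C] = ((2.8)·(2.8) + (-0.2)·(-0.2) + (-0.2)·(-0.2) + (0.8)·(0.8) + (-3.2)·(-3.2)) / 4 = 18.8/4 = 4.7
  Sample standard deviations s_i = √(s[i,i]):
  s(A) = √(5.3) = 2.3022
  s(B) = √(5.5) = 2.3452
  s(C) = √(4.7) = 2.1679

Step 3 — r_{ij} = s_{ij} / (s_i · s_j):
  r[A,A] = 1 (diagonal).
  r[A,B] = 2 / (2.3022 · 2.3452) = 2 / 5.3991 = 0.3704
  r[A,C] = -2.35 / (2.3022 · 2.1679) = -2.35 / 4.991 = -0.4708
  r[B,B] = 1 (diagonal).
  r[B,C] = -3.25 / (2.3452 · 2.1679) = -3.25 / 5.0843 = -0.6392
  r[C,C] = 1 (diagonal).

R is symmetric with unit diagonal. Assembling:

R = [[1, 0.3704, -0.4708],
 [0.3704, 1, -0.6392],
 [-0.4708, -0.6392, 1]]


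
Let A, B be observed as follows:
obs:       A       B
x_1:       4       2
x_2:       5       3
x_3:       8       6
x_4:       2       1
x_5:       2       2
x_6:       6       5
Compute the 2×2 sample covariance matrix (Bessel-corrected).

Step 1 — column means:
  mean(A) = (4 + 5 + 8 + 2 + 2 + 6) / 6 = 27/6 = 4.5
  mean(B) = (2 + 3 + 6 + 1 + 2 + 5) / 6 = 19/6 = 3.1667

Step 2 — sample covariance S[i,j] = (1/(n-1)) · Σ_k (x_{k,i} - mean_i) · (x_{k,j} - mean_j), with n-1 = 5.
  S[A,A] = ((-0.5)·(-0.5) + (0.5)·(0.5) + (3.5)·(3.5) + (-2.5)·(-2.5) + (-2.5)·(-2.5) + (1.5)·(1.5)) / 5 = 27.5/5 = 5.5
  S[A,B] = ((-0.5)·(-1.1667) + (0.5)·(-0.1667) + (3.5)·(2.8333) + (-2.5)·(-2.1667) + (-2.5)·(-1.1667) + (1.5)·(1.8333)) / 5 = 21.5/5 = 4.3
  S[B,B] = ((-1.1667)·(-1.1667) + (-0.1667)·(-0.1667) + (2.8333)·(2.8333) + (-2.1667)·(-2.1667) + (-1.1667)·(-1.1667) + (1.8333)·(1.8333)) / 5 = 18.8333/5 = 3.7667

S is symmetric (S[j,i] = S[i,j]). Assembling:

S = [[5.5, 4.3],
 [4.3, 3.7667]]


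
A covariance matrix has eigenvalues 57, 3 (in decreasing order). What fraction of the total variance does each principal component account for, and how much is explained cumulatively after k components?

Step 1 — total variance = trace(Sigma) = Σ λ_i = 57 + 3 = 60.

Step 2 — fraction explained by component i = λ_i / Σ λ:
  PC1: 57/60 = 0.95
  PC2: 3/60 = 0.05

Step 3 — cumulative fraction after k components = (λ_1 + ... + λ_k) / Σ λ:
  k = 1: 57/60 = 0.95
  k = 2: (57 + 3)/60 = 60/60 = 1

Summary (fraction, with percent):

explained: PC1 0.95 (95%), PC2 0.05 (5%);  cumulative: 0.95, 1


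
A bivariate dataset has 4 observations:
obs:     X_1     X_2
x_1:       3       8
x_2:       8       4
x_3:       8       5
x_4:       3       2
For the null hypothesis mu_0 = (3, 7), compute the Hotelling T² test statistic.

Step 1 — sample mean vector:
  mean(X_1) = (3 + 8 + 8 + 3) / 4 = 22/4 = 5.5
  mean(X_2) = (8 + 4 + 5 + 2) / 4 = 19/4 = 4.75
  x̄ = (5.5, 4.75),  deviation x̄ - mu_0 = (5.5, 4.75) - (3, 7) = (2.5, -2.25).

Step 2 — sample covariance matrix, S[i,j] = (1/(n-1)) · Σ_k (x_{k,i} - mean_i) · (x_{k,j} - mean_j), divisor n-1 = 3:
  S[X_1,X_1] = ((-2.5)·(-2.5) + (2.5)·(2.5) + (2.5)·(2.5) + (-2.5)·(-2.5)) / 3 = 25/3 = 8.3333
  S[X_1,X_2] = ((-2.5)·(3.25) + (2.5)·(-0.75) + (2.5)·(0.25) + (-2.5)·(-2.75)) / 3 = -2.5/3 = -0.8333
  S[X_2,X_2] = ((3.25)·(3.25) + (-0.75)·(-0.75) + (0.25)·(0.25) + (-2.75)·(-2.75)) / 3 = 18.75/3 = 6.25
  S = [[8.3333, -0.8333],
 [-0.8333, 6.25]].

Step 3 — invert S. det(S) = 8.3333·6.25 - (-0.8333)² = 51.3889.
  S^{-1} = (1/det) · [[d, -b], [-b, a]] = [[0.1216, 0.0162],
 [0.0162, 0.1622]].

Step 4 — quadratic form (x̄ - mu_0)^T · S^{-1} · (x̄ - mu_0):
  S^{-1} · (x̄ - mu_0) = (0.2676, -0.3243),
  (x̄ - mu_0)^T · [...] = (2.5)·(0.2676) + (-2.25)·(-0.3243) = 1.3986.

Step 5 — scale by n: T² = 4 · 1.3986 = 5.5946.

T² ≈ 5.5946


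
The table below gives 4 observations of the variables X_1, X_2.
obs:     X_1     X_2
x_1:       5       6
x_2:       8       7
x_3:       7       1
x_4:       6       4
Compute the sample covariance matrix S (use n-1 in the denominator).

Step 1 — column means:
  mean(X_1) = (5 + 8 + 7 + 6) / 4 = 26/4 = 6.5
  mean(X_2) = (6 + 7 + 1 + 4) / 4 = 18/4 = 4.5

Step 2 — sample covariance S[i,j] = (1/(n-1)) · Σ_k (x_{k,i} - mean_i) · (x_{k,j} - mean_j), with n-1 = 3.
  S[X_1,X_1] = ((-1.5)·(-1.5) + (1.5)·(1.5) + (0.5)·(0.5) + (-0.5)·(-0.5)) / 3 = 5/3 = 1.6667
  S[X_1,X_2] = ((-1.5)·(1.5) + (1.5)·(2.5) + (0.5)·(-3.5) + (-0.5)·(-0.5)) / 3 = 0/3 = 0
  S[X_2,X_2] = ((1.5)·(1.5) + (2.5)·(2.5) + (-3.5)·(-3.5) + (-0.5)·(-0.5)) / 3 = 21/3 = 7

S is symmetric (S[j,i] = S[i,j]). Assembling:

S = [[1.6667, 0],
 [0, 7]]


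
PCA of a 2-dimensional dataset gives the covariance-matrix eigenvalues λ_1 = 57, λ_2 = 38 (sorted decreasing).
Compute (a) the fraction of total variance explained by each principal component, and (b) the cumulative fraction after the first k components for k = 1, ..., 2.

Step 1 — total variance = trace(Sigma) = Σ λ_i = 57 + 38 = 95.

Step 2 — fraction explained by component i = λ_i / Σ λ:
  PC1: 57/95 = 0.6
  PC2: 38/95 = 0.4

Step 3 — cumulative fraction after k components = (λ_1 + ... + λ_k) / Σ λ:
  k = 1: 57/95 = 0.6
  k = 2: (57 + 38)/95 = 95/95 = 1

Summary (fraction, with percent):

explained: PC1 0.6 (60%), PC2 0.4 (40%);  cumulative: 0.6, 1


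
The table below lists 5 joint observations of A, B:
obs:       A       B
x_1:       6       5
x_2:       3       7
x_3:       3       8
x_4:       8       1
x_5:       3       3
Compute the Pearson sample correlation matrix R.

Step 1 — column means:
  mean(A) = (6 + 3 + 3 + 8 + 3) / 5 = 23/5 = 4.6
  mean(B) = (5 + 7 + 8 + 1 + 3) / 5 = 24/5 = 4.8

Step 2 — sample variances and covariances s[i,j] = (1/(n-1)) · Σ_k (x_{k,i} - mean_i) · (x_{k,j} - mean_j), with n-1 = 4:
  s[A,A] = ((1.4)·(1.4) + (-1.6)·(-1.6) + (-1.6)·(-1.6) + (3.4)·(3.4) + (-1.6)·(-1.6)) / 4 = 21.2/4 = 5.3
  s[A,B] = ((1.4)·(0.2) + (-1.6)·(2.2) + (-1.6)·(3.2) + (3.4)·(-3.8) + (-1.6)·(-1.8)) / 4 = -18.4/4 = -4.6
  s[B,B] = ((0.2)·(0.2) + (2.2)·(2.2) + (3.2)·(3.2) + (-3.8)·(-3.8) + (-1.8)·(-1.8)) / 4 = 32.8/4 = 8.2
  Sample standard deviations s_i = √(s[i,i]):
  s(A) = √(5.3) = 2.3022
  s(B) = √(8.2) = 2.8636

Step 3 — r_{ij} = s_{ij} / (s_i · s_j):
  r[A,A] = 1 (diagonal).
  r[A,B] = -4.6 / (2.3022 · 2.8636) = -4.6 / 6.5924 = -0.6978
  r[B,B] = 1 (diagonal).

R is symmetric with unit diagonal. Assembling:

R = [[1, -0.6978],
 [-0.6978, 1]]


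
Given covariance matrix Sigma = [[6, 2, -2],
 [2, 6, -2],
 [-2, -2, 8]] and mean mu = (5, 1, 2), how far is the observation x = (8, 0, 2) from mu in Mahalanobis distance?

Step 1 — centre the observation: (x - mu) = (3, -1, 0).

Step 2 — invert Sigma (cofactor / det for 3×3, or solve directly):
  Sigma^{-1} = [[0.1964, -0.0536, 0.0357],
 [-0.0536, 0.1964, 0.0357],
 [0.0357, 0.0357, 0.1429]].

Step 3 — form the quadratic (x - mu)^T · Sigma^{-1} · (x - mu):
  Sigma^{-1} · (x - mu) = (0.6429, -0.3571, 0.0714).
  (x - mu)^T · [Sigma^{-1} · (x - mu)] = (3)·(0.6429) + (-1)·(-0.3571) + (0)·(0.0714) = 2.2857.

Step 4 — take square root: d = √(2.2857) ≈ 1.5119.

d(x, mu) = √(2.2857) ≈ 1.5119


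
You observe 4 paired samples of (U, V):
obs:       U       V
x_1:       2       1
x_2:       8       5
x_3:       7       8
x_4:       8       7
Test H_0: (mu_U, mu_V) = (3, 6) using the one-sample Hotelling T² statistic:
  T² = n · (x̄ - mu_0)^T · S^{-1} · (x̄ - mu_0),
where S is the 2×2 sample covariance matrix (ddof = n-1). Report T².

Step 1 — sample mean vector:
  mean(U) = (2 + 8 + 7 + 8) / 4 = 25/4 = 6.25
  mean(V) = (1 + 5 + 8 + 7) / 4 = 21/4 = 5.25
  x̄ = (6.25, 5.25),  deviation x̄ - mu_0 = (6.25, 5.25) - (3, 6) = (3.25, -0.75).

Step 2 — sample covariance matrix, S[i,j] = (1/(n-1)) · Σ_k (x_{k,i} - mean_i) · (x_{k,j} - mean_j), divisor n-1 = 3:
  S[U,U] = ((-4.25)·(-4.25) + (1.75)·(1.75) + (0.75)·(0.75) + (1.75)·(1.75)) / 3 = 24.75/3 = 8.25
  S[U,V] = ((-4.25)·(-4.25) + (1.75)·(-0.25) + (0.75)·(2.75) + (1.75)·(1.75)) / 3 = 22.75/3 = 7.5833
  S[V,V] = ((-4.25)·(-4.25) + (-0.25)·(-0.25) + (2.75)·(2.75) + (1.75)·(1.75)) / 3 = 28.75/3 = 9.5833
  S = [[8.25, 7.5833],
 [7.5833, 9.5833]].

Step 3 — invert S. det(S) = 8.25·9.5833 - (7.5833)² = 21.5556.
  S^{-1} = (1/det) · [[d, -b], [-b, a]] = [[0.4446, -0.3518],
 [-0.3518, 0.3827]].

Step 4 — quadratic form (x̄ - mu_0)^T · S^{-1} · (x̄ - mu_0):
  S^{-1} · (x̄ - mu_0) = (1.7088, -1.4304),
  (x̄ - mu_0)^T · [...] = (3.25)·(1.7088) + (-0.75)·(-1.4304) = 6.6263.

Step 5 — scale by n: T² = 4 · 6.6263 = 26.5052.

T² ≈ 26.5052


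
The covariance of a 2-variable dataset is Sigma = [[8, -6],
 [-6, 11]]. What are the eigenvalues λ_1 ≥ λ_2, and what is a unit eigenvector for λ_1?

Step 1 — characteristic polynomial of 2×2 Sigma:
  det(Sigma - λI) = λ² - trace · λ + det = 0.
  trace = 8 + 11 = 19, det = 8·11 - (-6)² = 52.
Step 2 — discriminant:
  Δ = trace² - 4·det = 361 - 208 = 153.
Step 3 — eigenvalues:
  λ = (trace ± √Δ)/2 = (19 ± 12.3693)/2,
  λ_1 = 15.6847,  λ_2 = 3.3153.

Step 4 — unit eigenvector for λ_1: solve (Sigma - λ_1 I)v = 0. First row:
  (8 - 15.6847)·v_x + (-6)·v_y = 0, i.e. (-7.6847)·v_x + (-6)·v_y = 0,
  so v ∝ (b, λ_1 - a) = (-6, 7.6847); multiply by -1 so the first entry is positive: u = (6, -7.6847).
  ||u|| = √((6)² + (-7.6847)²) = √(95.054) ≈ 9.7496,
  v_1 = u/||u|| ≈ (0.6154, -0.7882) (||v_1|| = 1).

λ_1 = 15.6847,  λ_2 = 3.3153;  v_1 ≈ (0.6154, -0.7882)


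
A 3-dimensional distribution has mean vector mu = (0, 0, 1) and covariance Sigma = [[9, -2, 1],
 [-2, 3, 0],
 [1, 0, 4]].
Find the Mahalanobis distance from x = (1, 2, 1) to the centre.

Step 1 — centre the observation: (x - mu) = (1, 2, 0).

Step 2 — invert Sigma (cofactor / det for 3×3, or solve directly):
  Sigma^{-1} = [[0.1348, 0.0899, -0.0337],
 [0.0899, 0.3933, -0.0225],
 [-0.0337, -0.0225, 0.2584]].

Step 3 — form the quadratic (x - mu)^T · Sigma^{-1} · (x - mu):
  Sigma^{-1} · (x - mu) = (0.3146, 0.8764, -0.0787).
  (x - mu)^T · [Sigma^{-1} · (x - mu)] = (1)·(0.3146) + (2)·(0.8764) + (0)·(-0.0787) = 2.0674.

Step 4 — take square root: d = √(2.0674) ≈ 1.4379.

d(x, mu) = √(2.0674) ≈ 1.4379


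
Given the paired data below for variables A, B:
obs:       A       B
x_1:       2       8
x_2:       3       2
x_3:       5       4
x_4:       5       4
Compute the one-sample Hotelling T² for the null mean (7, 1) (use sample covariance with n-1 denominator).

Step 1 — sample mean vector:
  mean(A) = (2 + 3 + 5 + 5) / 4 = 15/4 = 3.75
  mean(B) = (8 + 2 + 4 + 4) / 4 = 18/4 = 4.5
  x̄ = (3.75, 4.5),  deviation x̄ - mu_0 = (3.75, 4.5) - (7, 1) = (-3.25, 3.5).

Step 2 — sample covariance matrix, S[i,j] = (1/(n-1)) · Σ_k (x_{k,i} - mean_i) · (x_{k,j} - mean_j), divisor n-1 = 3:
  S[A,A] = ((-1.75)·(-1.75) + (-0.75)·(-0.75) + (1.25)·(1.25) + (1.25)·(1.25)) / 3 = 6.75/3 = 2.25
  S[A,B] = ((-1.75)·(3.5) + (-0.75)·(-2.5) + (1.25)·(-0.5) + (1.25)·(-0.5)) / 3 = -5.5/3 = -1.8333
  S[B,B] = ((3.5)·(3.5) + (-2.5)·(-2.5) + (-0.5)·(-0.5) + (-0.5)·(-0.5)) / 3 = 19/3 = 6.3333
  S = [[2.25, -1.8333],
 [-1.8333, 6.3333]].

Step 3 — invert S. det(S) = 2.25·6.3333 - (-1.8333)² = 10.8889.
  S^{-1} = (1/det) · [[d, -b], [-b, a]] = [[0.5816, 0.1684],
 [0.1684, 0.2066]].

Step 4 — quadratic form (x̄ - mu_0)^T · S^{-1} · (x̄ - mu_0):
  S^{-1} · (x̄ - mu_0) = (-1.301, 0.176),
  (x̄ - mu_0)^T · [...] = (-3.25)·(-1.301) + (3.5)·(0.176) = 4.8444.

Step 5 — scale by n: T² = 4 · 4.8444 = 19.3776.

T² ≈ 19.3776


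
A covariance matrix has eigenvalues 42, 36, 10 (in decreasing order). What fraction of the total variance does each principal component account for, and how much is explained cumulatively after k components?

Step 1 — total variance = trace(Sigma) = Σ λ_i = 42 + 36 + 10 = 88.

Step 2 — fraction explained by component i = λ_i / Σ λ:
  PC1: 42/88 = 0.4773
  PC2: 36/88 = 0.4091
  PC3: 10/88 = 0.1136

Step 3 — cumulative fraction after k components = (λ_1 + ... + λ_k) / Σ λ:
  k = 1: 42/88 = 0.4773
  k = 2: (42 + 36)/88 = 78/88 = 0.8864
  k = 3: (42 + 36 + 10)/88 = 88/88 = 1

Summary (fraction, with percent):

explained: PC1 0.4773 (47.73%), PC2 0.4091 (40.91%), PC3 0.1136 (11.36%);  cumulative: 0.4773, 0.8864, 1


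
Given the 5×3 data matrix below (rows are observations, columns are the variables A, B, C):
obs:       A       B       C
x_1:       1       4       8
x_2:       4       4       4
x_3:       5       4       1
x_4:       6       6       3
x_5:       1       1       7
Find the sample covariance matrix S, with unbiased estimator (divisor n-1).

Step 1 — column means:
  mean(A) = (1 + 4 + 5 + 6 + 1) / 5 = 17/5 = 3.4
  mean(B) = (4 + 4 + 4 + 6 + 1) / 5 = 19/5 = 3.8
  mean(C) = (8 + 4 + 1 + 3 + 7) / 5 = 23/5 = 4.6

Step 2 — sample covariance S[i,j] = (1/(n-1)) · Σ_k (x_{k,i} - mean_i) · (x_{k,j} - mean_j), with n-1 = 4.
  S[A,A] = ((-2.4)·(-2.4) + (0.6)·(0.6) + (1.6)·(1.6) + (2.6)·(2.6) + (-2.4)·(-2.4)) / 4 = 21.2/4 = 5.3
  S[A,B] = ((-2.4)·(0.2) + (0.6)·(0.2) + (1.6)·(0.2) + (2.6)·(2.2) + (-2.4)·(-2.8)) / 4 = 12.4/4 = 3.1
  S[A,C] = ((-2.4)·(3.4) + (0.6)·(-0.6) + (1.6)·(-3.6) + (2.6)·(-1.6) + (-2.4)·(2.4)) / 4 = -24.2/4 = -6.05
  S[B,B] = ((0.2)·(0.2) + (0.2)·(0.2) + (0.2)·(0.2) + (2.2)·(2.2) + (-2.8)·(-2.8)) / 4 = 12.8/4 = 3.2
  S[B,C] = ((0.2)·(3.4) + (0.2)·(-0.6) + (0.2)·(-3.6) + (2.2)·(-1.6) + (-2.8)·(2.4)) / 4 = -10.4/4 = -2.6
  S[C,C] = ((3.4)·(3.4) + (-0.6)·(-0.6) + (-3.6)·(-3.6) + (-1.6)·(-1.6) + (2.4)·(2.4)) / 4 = 33.2/4 = 8.3

S is symmetric (S[j,i] = S[i,j]). Assembling:

S = [[5.3, 3.1, -6.05],
 [3.1, 3.2, -2.6],
 [-6.05, -2.6, 8.3]]


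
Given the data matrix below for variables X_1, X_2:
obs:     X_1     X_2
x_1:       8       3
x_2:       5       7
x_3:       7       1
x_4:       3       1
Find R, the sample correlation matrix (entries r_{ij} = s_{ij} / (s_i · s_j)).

Step 1 — column means:
  mean(X_1) = (8 + 5 + 7 + 3) / 4 = 23/4 = 5.75
  mean(X_2) = (3 + 7 + 1 + 1) / 4 = 12/4 = 3

Step 2 — sample variances and covariances s[i,j] = (1/(n-1)) · Σ_k (x_{k,i} - mean_i) · (x_{k,j} - mean_j), with n-1 = 3:
  s[X_1,X_1] = ((2.25)·(2.25) + (-0.75)·(-0.75) + (1.25)·(1.25) + (-2.75)·(-2.75)) / 3 = 14.75/3 = 4.9167
  s[X_1,X_2] = ((2.25)·(0) + (-0.75)·(4) + (1.25)·(-2) + (-2.75)·(-2)) / 3 = 0/3 = 0
  s[X_2,X_2] = ((0)·(0) + (4)·(4) + (-2)·(-2) + (-2)·(-2)) / 3 = 24/3 = 8
  Sample standard deviations s_i = √(s[i,i]):
  s(X_1) = √(4.9167) = 2.2174
  s(X_2) = √(8) = 2.8284

Step 3 — r_{ij} = s_{ij} / (s_i · s_j):
  r[X_1,X_1] = 1 (diagonal).
  r[X_1,X_2] = 0 / (2.2174 · 2.8284) = 0 / 6.2716 = 0
  r[X_2,X_2] = 1 (diagonal).

R is symmetric with unit diagonal. Assembling:

R = [[1, 0],
 [0, 1]]
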